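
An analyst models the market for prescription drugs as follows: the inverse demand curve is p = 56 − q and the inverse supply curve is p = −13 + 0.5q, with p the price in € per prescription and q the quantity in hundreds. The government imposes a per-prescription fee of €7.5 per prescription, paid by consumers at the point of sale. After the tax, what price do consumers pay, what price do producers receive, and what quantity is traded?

Consumers pay €15; producers receive €7.5; quantity = 41.

Inverting to q(p) form: qd = 56 − p; qs = 2p + 26.
Without the tax, 56 − p = 2p + 26 gives 3p = 30, so p* = €10 and q* = 46.
With the tax collected from consumers, demand (in seller-price terms) shifts: qd = 56 − (p + 7.5).
New equilibrium: consumers pay €15, producers receive €7.5, q = 41. (Wedge: pb − ps = 7.5.)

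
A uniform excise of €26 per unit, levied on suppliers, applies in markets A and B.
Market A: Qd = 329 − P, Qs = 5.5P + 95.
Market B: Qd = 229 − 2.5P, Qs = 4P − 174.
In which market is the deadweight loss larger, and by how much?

Market A: pre-tax P* = €36, Q* = 293; post-tax Q = 271; deadweight loss = €286.
Market B: pre-tax P* = €62, Q* = 74; post-tax Q = 34; deadweight loss = €520.
Difference: €286 vs €520 → market B is larger by €234.

Market B, by €234.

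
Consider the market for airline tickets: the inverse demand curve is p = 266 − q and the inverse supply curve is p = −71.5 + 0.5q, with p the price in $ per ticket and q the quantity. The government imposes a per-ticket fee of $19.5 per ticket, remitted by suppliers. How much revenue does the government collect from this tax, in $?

Inverting to q(p) form: qd = 266 − p; qs = 2p + 143.
Before the tax: set 266 − p = 2p + 143 → p* = $41, q* = 225.
With the tax collected from suppliers, supply shifts: qs = 2(p − 19.5) + 143.
Solving gives q = 212 with buyers paying $54 and suppliers receiving $34.5 (the $19.5 wedge).
Revenue = t · Q = 19.5 · 212 = $4134.

Tax revenue = $4134.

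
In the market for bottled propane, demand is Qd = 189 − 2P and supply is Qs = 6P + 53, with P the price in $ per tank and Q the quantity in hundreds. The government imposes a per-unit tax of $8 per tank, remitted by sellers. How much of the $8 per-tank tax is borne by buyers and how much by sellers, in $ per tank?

Buyers bear $6 per tank; sellers bear $2 per tank.

Without the tax, 189 − 2P = 6P + 53 gives 8P = 136, so P* = $17 and Q* = 155.
With the tax collected from sellers, supply shifts: Qs = 6(P − 8) + 53.
New equilibrium: buyers pay $23, sellers receive $15, Q = 143. (Wedge: Pb − Ps = 8.)
Burden on buyers: $6; on sellers: $2. (They sum to $8.)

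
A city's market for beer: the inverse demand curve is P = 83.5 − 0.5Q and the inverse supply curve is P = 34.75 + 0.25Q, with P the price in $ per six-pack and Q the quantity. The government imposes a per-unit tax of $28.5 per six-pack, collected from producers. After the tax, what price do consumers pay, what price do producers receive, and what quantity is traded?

Inverting to Q(P) form: Qd = 167 − 2P; Qs = 4P − 139.
Without the tax, 167 − 2P = 4P − 139 gives 6P = 306, so P* = $51 and Q* = 65.
With the tax collected from producers, supply shifts: Qs = 4(P − 28.5) − 139.
Solving gives Q = 27 with consumers paying $70 and producers receiving $41.5 (the $28.5 wedge).
The less price-elastic side of the market bears the larger share of a per-unit tax.

Consumers pay $70; producers receive $41.5; quantity = 27.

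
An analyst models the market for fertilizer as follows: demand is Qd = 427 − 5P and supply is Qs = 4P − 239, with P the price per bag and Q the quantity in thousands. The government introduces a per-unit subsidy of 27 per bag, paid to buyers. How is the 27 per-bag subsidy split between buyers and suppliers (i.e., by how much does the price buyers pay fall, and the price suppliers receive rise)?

Buyers gain 12 per bag; suppliers gain 15 per bag.

Without the subsidy, 427 − 5P = 4P − 239 gives 9P = 666, so P* = 74 and Q* = 57.
With a per-unit subsidy paid to buyers, each effectively pays P − 27, so demand becomes Qd = 427 − 5(P − 27).
New equilibrium: buyers pay 62, suppliers receive 89, Q = 117. (Wedge: Pb − Ps = −27.)
Gain to buyers: 12; to suppliers: 15. (They sum to 27.)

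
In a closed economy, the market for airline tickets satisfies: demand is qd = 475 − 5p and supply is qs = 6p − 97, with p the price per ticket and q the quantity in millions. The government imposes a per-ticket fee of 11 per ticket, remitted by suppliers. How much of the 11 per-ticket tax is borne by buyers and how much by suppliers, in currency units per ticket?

Without the tax, 475 − 5p = 6p − 97 gives 11p = 572, so p* = 52 and q* = 215.
With the tax collected from suppliers, supply shifts: qs = 6(p − 11) − 97.
Solving gives q = 185 with buyers paying 58 and suppliers receiving 47 (the 11 wedge).
Burden on buyers: 6; on suppliers: 5. (They sum to 11.)
The less price-elastic side of the market bears the larger share of a per-unit tax.

Buyers bear 6 per ticket; suppliers bear 5 per ticket.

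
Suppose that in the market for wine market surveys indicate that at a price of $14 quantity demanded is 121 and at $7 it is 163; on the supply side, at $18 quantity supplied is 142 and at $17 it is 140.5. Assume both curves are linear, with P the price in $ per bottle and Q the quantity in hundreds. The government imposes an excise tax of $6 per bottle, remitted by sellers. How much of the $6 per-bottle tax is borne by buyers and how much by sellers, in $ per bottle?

Buyers bear $1.2 per bottle; sellers bear $4.8 per bottle.

Demand slope: (163 − 121)/(7 − 14) = -6, so Qd = 205 − 6P.
Supply slope: (140.5 − 142)/(17 − 18) = 1.5, so Qs = 1.5P + 115.
Before the tax: set 205 − 6P = 1.5P + 115 → P* = $12, Q* = 133.
With the tax collected from sellers, supply shifts: Qs = 1.5(P − 6) + 115.
Solving gives Q = 125.8 with buyers paying $13.2 and sellers receiving $7.2 (the $6 wedge).
Burden on buyers: $1.2; on sellers: $4.8. (They sum to $6.)
The less price-elastic side of the market bears the larger share of a per-unit tax.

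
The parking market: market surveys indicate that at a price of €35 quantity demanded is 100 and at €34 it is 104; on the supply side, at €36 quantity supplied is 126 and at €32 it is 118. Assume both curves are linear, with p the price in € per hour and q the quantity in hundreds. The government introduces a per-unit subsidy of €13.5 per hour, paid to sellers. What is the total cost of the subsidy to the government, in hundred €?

Demand slope: (104 − 100)/(34 − 35) = -4, so qd = 240 − 4p.
Supply slope: (118 − 126)/(32 − 36) = 2, so qs = 2p + 54.
Without the subsidy, 240 − 4p = 2p + 54 gives 6p = 186, so p* = €31 and q* = 116.
With a per-unit subsidy paid to sellers, each receives p + 13.5 per unit sold, so supply becomes qs = 2(p + 13.5) + 54.
New equilibrium: consumers pay €26.5, sellers receive €40, q = 134. (Wedge: pb − ps = −13.5.)
Outlay = t · Q = 13.5 · 134 = €1809.

Government outlay = €1809 hundred.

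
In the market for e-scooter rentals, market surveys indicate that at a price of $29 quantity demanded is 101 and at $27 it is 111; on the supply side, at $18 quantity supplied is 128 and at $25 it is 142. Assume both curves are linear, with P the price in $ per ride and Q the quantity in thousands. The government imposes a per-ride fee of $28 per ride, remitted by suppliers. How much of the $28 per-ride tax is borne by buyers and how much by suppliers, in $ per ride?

Buyers bear $8 per ride; suppliers bear $20 per ride.

Demand slope: (111 − 101)/(27 − 29) = -5, so Qd = 246 − 5P.
Supply slope: (142 − 128)/(25 − 18) = 2, so Qs = 2P + 92.
Without the tax, 246 − 5P = 2P + 92 gives 7P = 154, so P* = $22 and Q* = 136.
With the tax collected from suppliers, supply shifts: Qs = 2(P − 28) + 92.
New equilibrium: buyers pay $30, suppliers receive $2, Q = 96. (Wedge: Pb − Ps = 28.)
Burden on buyers: $8; on suppliers: $20. (They sum to $28.)
The less price-elastic side of the market bears the larger share of a per-unit tax.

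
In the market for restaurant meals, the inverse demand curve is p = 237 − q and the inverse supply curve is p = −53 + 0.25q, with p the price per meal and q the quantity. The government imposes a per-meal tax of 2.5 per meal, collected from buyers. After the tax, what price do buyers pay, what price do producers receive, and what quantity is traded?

Buyers pay 7; producers receive 4.5; quantity = 230.

Inverting to q(p) form: qd = 237 − p; qs = 4p + 212.
Without the tax, 237 − p = 4p + 212 gives 5p = 25, so p* = 5 and q* = 232.
With the tax collected from buyers, demand (in seller-price terms) shifts: qd = 237 − (p + 2.5).
Solving gives q = 230 with buyers paying 7 and producers receiving 4.5 (the 2.5 wedge).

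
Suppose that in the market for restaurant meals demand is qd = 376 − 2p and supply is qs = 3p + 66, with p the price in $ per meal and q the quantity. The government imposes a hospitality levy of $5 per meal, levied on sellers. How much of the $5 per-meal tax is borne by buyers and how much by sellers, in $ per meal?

Buyers bear $3 per meal; sellers bear $2 per meal.

Without the tax, 376 − 2p = 3p + 66 gives 5p = 310, so p* = $62 and q* = 252.
With the tax collected from sellers, supply shifts: qs = 3(p − 5) + 66.
New equilibrium: buyers pay $65, sellers receive $60, q = 246. (Wedge: pb − ps = 5.)
Burden on buyers: $3; on sellers: $2. (They sum to $5.)
The less price-elastic side of the market bears the larger share of a per-unit tax.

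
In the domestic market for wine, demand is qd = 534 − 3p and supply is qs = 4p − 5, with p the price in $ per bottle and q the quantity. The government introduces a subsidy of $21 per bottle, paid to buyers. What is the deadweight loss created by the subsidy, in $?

Deadweight loss = $378.

Before the subsidy: set 534 − 3p = 4p − 5 → p* = $77, q* = 303.
With a per-unit subsidy paid to buyers, each effectively pays p − 21, so demand becomes qd = 534 − 3(p − 21).
New equilibrium: buyers pay $65, producers receive $86, q = 339. (Wedge: pb − ps = −21.)
Quantity rises by |ΔQ| = |303 − 339| = 36.
DWL = ½ · t · |ΔQ| = ½ · 21 · 36 = $378.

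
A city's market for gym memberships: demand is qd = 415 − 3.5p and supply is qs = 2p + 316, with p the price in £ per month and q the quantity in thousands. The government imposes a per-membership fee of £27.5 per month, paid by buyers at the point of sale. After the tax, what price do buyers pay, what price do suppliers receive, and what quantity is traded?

Without the tax, 415 − 3.5p = 2p + 316 gives 5.5p = 99, so p* = £18 and q* = 352.
With the tax collected from buyers, demand (in seller-price terms) shifts: qd = 415 − 3.5(p + 27.5).
Solving gives q = 317 with buyers paying £28 and suppliers receiving £0.5 (the £27.5 wedge).
The less price-elastic side of the market bears the larger share of a per-unit tax.

Buyers pay £28; suppliers receive £0.5; quantity = 317.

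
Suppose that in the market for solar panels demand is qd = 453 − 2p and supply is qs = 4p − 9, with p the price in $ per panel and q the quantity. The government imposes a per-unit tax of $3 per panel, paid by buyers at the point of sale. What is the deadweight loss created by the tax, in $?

Before the tax: set 453 − 2p = 4p − 9 → p* = $77, q* = 299.
With the tax collected from buyers, demand (in seller-price terms) shifts: qd = 453 − 2(p + 3).
Solving gives q = 295 with buyers paying $79 and suppliers receiving $76 (the $3 wedge).
Quantity falls by |ΔQ| = |299 − 295| = 4.
DWL = ½ · t · |ΔQ| = ½ · 3 · 4 = $6.

Deadweight loss = $6.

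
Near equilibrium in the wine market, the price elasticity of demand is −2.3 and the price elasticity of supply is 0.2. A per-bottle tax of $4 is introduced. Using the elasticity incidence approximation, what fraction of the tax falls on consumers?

Incidence ratio: consumers' share ≈ εs / (εs + |εd|) = 0.2 / (0.2 + 2.3) = 0.08.
Supply is the less elastic side, so consumers bear the smaller share.

Consumers' share ≈ 0.08.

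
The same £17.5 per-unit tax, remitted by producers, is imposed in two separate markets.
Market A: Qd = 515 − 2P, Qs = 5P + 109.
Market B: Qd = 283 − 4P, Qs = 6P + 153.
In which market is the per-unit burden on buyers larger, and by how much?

Market A: pre-tax P* = £58, Q* = 399; post-tax Q = 374; per-unit burden on buyers = £12.5.
Market B: pre-tax P* = £13, Q* = 231; post-tax Q = 189; per-unit burden on buyers = £10.5.
Difference: £12.5 vs £10.5 → market A is larger by £2.

Market A, by £2.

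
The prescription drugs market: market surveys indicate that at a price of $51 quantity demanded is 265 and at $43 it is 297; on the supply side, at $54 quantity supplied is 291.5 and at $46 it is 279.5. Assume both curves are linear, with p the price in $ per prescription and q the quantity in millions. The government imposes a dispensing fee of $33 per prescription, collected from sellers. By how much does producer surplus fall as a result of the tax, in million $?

Producer surplus falls by $6312 million.

Demand slope: (297 − 265)/(43 − 51) = -4, so qd = 469 − 4p.
Supply slope: (279.5 − 291.5)/(46 − 54) = 1.5, so qs = 1.5p + 210.5.
Without the tax, 469 − 4p = 1.5p + 210.5 gives 5.5p = 258.5, so p* = $47 and q* = 281.
With the tax collected from sellers, supply shifts: qs = 1.5(p − 33) + 210.5.
Solving gives q = 245 with buyers paying $56 and sellers receiving $23 (the $33 wedge).
ΔPS is the trapezoid between Q = 245 and Q = 281 of height $24: ½ · (281 + 245) · 24 = $6312.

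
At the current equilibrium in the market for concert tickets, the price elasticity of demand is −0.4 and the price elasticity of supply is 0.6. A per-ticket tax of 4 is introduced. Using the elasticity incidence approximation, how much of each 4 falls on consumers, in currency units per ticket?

Incidence ratio: consumers' share ≈ εs / (εs + |εd|) = 0.6 / (0.6 + 0.4) = 0.6.
So consumers bear ≈ 0.6 × 4 = 2.4; suppliers bear 1.6.

Consumers bear ≈ 2.4 per ticket.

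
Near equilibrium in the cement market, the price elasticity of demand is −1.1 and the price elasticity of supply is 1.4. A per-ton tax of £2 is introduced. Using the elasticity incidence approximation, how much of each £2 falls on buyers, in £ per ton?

Incidence ratio: buyers' share ≈ εs / (εs + |εd|) = 1.4 / (1.4 + 1.1) = 0.56.
So buyers bear ≈ 0.56 × £2 = £1.12; suppliers bear £0.88.

Buyers bear ≈ £1.12 per ton.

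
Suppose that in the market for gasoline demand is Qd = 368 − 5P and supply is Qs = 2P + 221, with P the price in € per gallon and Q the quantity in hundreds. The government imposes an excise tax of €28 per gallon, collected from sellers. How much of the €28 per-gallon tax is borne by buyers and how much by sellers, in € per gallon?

Without the tax, 368 − 5P = 2P + 221 gives 7P = 147, so P* = €21 and Q* = 263.
With the tax collected from sellers, supply shifts: Qs = 2(P − 28) + 221.
New equilibrium: buyers pay €29, sellers receive €1, Q = 223. (Wedge: Pb − Ps = 28.)
Burden on buyers: €8; on sellers: €20. (They sum to €28.)
The less price-elastic side of the market bears the larger share of a per-unit tax.

Buyers bear €8 per gallon; sellers bear €20 per gallon.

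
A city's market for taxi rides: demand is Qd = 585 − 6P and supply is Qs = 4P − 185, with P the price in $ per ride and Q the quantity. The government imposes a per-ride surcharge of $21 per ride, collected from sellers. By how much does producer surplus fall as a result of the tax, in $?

Producer surplus falls by $1232.28.

Without the tax, 585 − 6P = 4P − 185 gives 10P = 770, so P* = $77 and Q* = 123.
With the tax collected from sellers, supply shifts: Qs = 4(P − 21) − 185.
New equilibrium: buyers pay $85.4, sellers receive $64.4, Q = 72.6. (Wedge: Pb − Ps = 21.)
ΔPS is the trapezoid between Q = 72.6 and Q = 123 of height $12.6: ½ · (123 + 72.6) · 12.6 = $1232.28.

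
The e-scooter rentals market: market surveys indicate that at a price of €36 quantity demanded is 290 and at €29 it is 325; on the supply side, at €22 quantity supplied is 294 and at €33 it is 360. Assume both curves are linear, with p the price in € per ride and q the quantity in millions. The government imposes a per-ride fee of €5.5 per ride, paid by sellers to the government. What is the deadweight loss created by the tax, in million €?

Demand slope: (325 − 290)/(29 − 36) = -5, so qd = 470 − 5p.
Supply slope: (360 − 294)/(33 − 22) = 6, so qs = 6p + 162.
Before the tax: set 470 − 5p = 6p + 162 → p* = €28, q* = 330.
With the tax collected from sellers, supply shifts: qs = 6(p − 5.5) + 162.
New equilibrium: buyers pay €31, sellers receive €25.5, q = 315. (Wedge: pb − ps = 5.5.)
Quantity falls by |ΔQ| = |330 − 315| = 15.
DWL = ½ · t · |ΔQ| = ½ · 5.5 · 15 = €41.25.

Deadweight loss = €41.25 million.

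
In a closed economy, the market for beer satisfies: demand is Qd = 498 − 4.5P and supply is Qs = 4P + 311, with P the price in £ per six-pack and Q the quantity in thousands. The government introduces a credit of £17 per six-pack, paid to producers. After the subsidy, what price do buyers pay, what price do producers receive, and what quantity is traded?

Buyers pay £14; producers receive £31; quantity = 435.

Without the subsidy, 498 − 4.5P = 4P + 311 gives 8.5P = 187, so P* = £22 and Q* = 399.
With a per-unit subsidy paid to producers, each receives P + 17 per unit sold, so supply becomes Qs = 4(P + 17) + 311.
New equilibrium: buyers pay £14, producers receive £31, Q = 435. (Wedge: Pb − Ps = −17.)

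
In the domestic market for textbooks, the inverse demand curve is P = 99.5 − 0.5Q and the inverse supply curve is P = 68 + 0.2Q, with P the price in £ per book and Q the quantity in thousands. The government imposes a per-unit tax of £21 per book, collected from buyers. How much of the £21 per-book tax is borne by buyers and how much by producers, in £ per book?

Inverting to Q(P) form: Qd = 199 − 2P; Qs = 5P − 340.
Before the tax: set 199 − 2P = 5P − 340 → P* = £77, Q* = 45.
With the tax collected from buyers, demand (in seller-price terms) shifts: Qd = 199 − 2(P + 21).
Solving gives Q = 15 with buyers paying £92 and producers receiving £71 (the £21 wedge).
Burden on buyers: £15; on producers: £6. (They sum to £21.)

Buyers bear £15 per book; producers bear £6 per book.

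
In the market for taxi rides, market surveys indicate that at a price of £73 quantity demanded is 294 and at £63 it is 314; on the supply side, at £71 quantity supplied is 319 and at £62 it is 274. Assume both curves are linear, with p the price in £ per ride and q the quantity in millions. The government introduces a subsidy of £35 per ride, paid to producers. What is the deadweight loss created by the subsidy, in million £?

Demand slope: (314 − 294)/(63 − 73) = -2, so qd = 440 − 2p.
Supply slope: (274 − 319)/(62 − 71) = 5, so qs = 5p − 36.
Before the subsidy: set 440 − 2p = 5p − 36 → p* = £68, q* = 304.
With a per-unit subsidy paid to producers, each receives p + 35 per unit sold, so supply becomes qs = 5(p + 35) − 36.
New equilibrium: buyers pay £43, producers receive £78, q = 354. (Wedge: pb − ps = −35.)
Quantity rises by |ΔQ| = |304 − 354| = 50.
DWL = ½ · t · |ΔQ| = ½ · 35 · 50 = £875.

Deadweight loss = £875 million.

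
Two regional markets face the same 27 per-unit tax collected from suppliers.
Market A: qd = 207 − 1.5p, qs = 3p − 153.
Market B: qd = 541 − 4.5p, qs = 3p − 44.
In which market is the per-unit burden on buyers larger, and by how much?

Market A, by 7.2.

Market A: pre-tax p* = 80, q* = 87; post-tax q = 60; per-unit burden on buyers = 18.
Market B: pre-tax p* = 78, q* = 190; post-tax q = 141.4; per-unit burden on buyers = 10.8.
Difference: 18 vs 10.8 → market A is larger by 7.2.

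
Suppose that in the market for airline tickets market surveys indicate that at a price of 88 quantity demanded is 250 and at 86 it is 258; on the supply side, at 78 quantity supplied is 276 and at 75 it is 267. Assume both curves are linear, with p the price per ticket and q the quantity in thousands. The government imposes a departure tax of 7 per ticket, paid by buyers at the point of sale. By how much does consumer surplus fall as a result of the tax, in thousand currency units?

Consumer surplus falls by 828 thousand.

Demand slope: (258 − 250)/(86 − 88) = -4, so qd = 602 − 4p.
Supply slope: (267 − 276)/(75 − 78) = 3, so qs = 3p + 42.
Without the tax, 602 − 4p = 3p + 42 gives 7p = 560, so p* = 80 and q* = 282.
With the tax collected from buyers, demand (in seller-price terms) shifts: qd = 602 − 4(p + 7).
New equilibrium: buyers pay 83, producers receive 76, q = 270. (Wedge: pb − ps = 7.)
ΔCS is the trapezoid between Q = 270 and Q = 282 of height 3: ½ · (282 + 270) · 3 = 828.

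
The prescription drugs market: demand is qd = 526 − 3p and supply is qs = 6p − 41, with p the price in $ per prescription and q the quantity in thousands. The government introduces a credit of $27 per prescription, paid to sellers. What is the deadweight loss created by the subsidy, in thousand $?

Deadweight loss = $729 thousand.

Without the subsidy, 526 − 3p = 6p − 41 gives 9p = 567, so p* = $63 and q* = 337.
With a per-unit subsidy paid to sellers, each receives p + 27 per unit sold, so supply becomes qs = 6(p + 27) − 41.
New equilibrium: buyers pay $45, sellers receive $72, q = 391. (Wedge: pb − ps = −27.)
Quantity rises by |ΔQ| = |337 − 391| = 54.
DWL = ½ · t · |ΔQ| = ½ · 27 · 54 = $729.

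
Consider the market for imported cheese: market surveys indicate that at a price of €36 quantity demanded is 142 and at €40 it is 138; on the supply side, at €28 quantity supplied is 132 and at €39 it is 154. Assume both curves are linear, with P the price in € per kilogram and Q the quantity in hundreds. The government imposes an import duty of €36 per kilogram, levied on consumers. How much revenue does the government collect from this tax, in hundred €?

Demand slope: (138 − 142)/(40 − 36) = -1, so Qd = 178 − P.
Supply slope: (154 − 132)/(39 − 28) = 2, so Qs = 2P + 76.
Before the tax: set 178 − P = 2P + 76 → P* = €34, Q* = 144.
With the tax collected from consumers, demand (in seller-price terms) shifts: Qd = 178 − (P + 36).
Solving gives Q = 120 with consumers paying €58 and suppliers receiving €22 (the €36 wedge).
Revenue = t · Q = 36 · 120 = €4320.

Tax revenue = €4320 hundred.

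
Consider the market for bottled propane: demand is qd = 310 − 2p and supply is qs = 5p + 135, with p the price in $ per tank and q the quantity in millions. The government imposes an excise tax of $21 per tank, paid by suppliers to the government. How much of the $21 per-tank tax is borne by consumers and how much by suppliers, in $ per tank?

Before the tax: set 310 − 2p = 5p + 135 → p* = $25, q* = 260.
With the tax collected from suppliers, supply shifts: qs = 5(p − 21) + 135.
New equilibrium: consumers pay $40, suppliers receive $19, q = 230. (Wedge: pb − ps = 21.)
Burden on consumers: $15; on suppliers: $6. (They sum to $21.)
The less price-elastic side of the market bears the larger share of a per-unit tax.

Consumers bear $15 per tank; suppliers bear $6 per tank.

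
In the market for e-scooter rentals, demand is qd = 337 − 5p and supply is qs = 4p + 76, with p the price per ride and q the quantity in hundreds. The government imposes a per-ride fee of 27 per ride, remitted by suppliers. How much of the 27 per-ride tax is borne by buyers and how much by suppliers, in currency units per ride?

Buyers bear 12 per ride; suppliers bear 15 per ride.

Before the tax: set 337 − 5p = 4p + 76 → p* = 29, q* = 192.
With the tax collected from suppliers, supply shifts: qs = 4(p − 27) + 76.
New equilibrium: buyers pay 41, suppliers receive 14, q = 132. (Wedge: pb − ps = 27.)
Burden on buyers: 12; on suppliers: 15. (They sum to 27.)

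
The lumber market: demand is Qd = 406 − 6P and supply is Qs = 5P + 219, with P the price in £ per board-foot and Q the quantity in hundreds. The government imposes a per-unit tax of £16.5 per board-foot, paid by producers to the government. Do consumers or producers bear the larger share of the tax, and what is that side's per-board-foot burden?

Without the tax, 406 − 6P = 5P + 219 gives 11P = 187, so P* = £17 and Q* = 304.
With the tax collected from producers, supply shifts: Qs = 5(P − 16.5) + 219.
Solving gives Q = 259 with consumers paying £24.5 and producers receiving £8 (the £16.5 wedge).
Per-board-foot burden: consumers £7.5, producers £9.
Producers take the larger share because supply is less price-elastic here (demand slope 6 vs supply slope 5).
The less price-elastic side of the market bears the larger share of a per-unit tax.

Producers bear the larger share: £9 per board-foot.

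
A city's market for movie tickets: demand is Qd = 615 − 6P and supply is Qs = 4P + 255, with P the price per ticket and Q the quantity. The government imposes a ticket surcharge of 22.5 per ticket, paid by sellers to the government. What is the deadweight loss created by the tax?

Deadweight loss = 607.5.

Without the tax, 615 − 6P = 4P + 255 gives 10P = 360, so P* = 36 and Q* = 399.
With the tax collected from sellers, supply shifts: Qs = 4(P − 22.5) + 255.
Solving gives Q = 345 with consumers paying 45 and sellers receiving 22.5 (the 22.5 wedge).
Quantity falls by |ΔQ| = |399 − 345| = 54.
DWL = ½ · t · |ΔQ| = ½ · 22.5 · 54 = 607.5.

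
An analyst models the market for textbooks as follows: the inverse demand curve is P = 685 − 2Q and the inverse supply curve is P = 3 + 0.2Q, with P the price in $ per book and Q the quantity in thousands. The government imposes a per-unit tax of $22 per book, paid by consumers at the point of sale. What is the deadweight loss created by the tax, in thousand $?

Rewrite in direct form: Qd = 342.5 − 0.5P and Qs = 5P − 15.
Without the tax, 342.5 − 0.5P = 5P − 15 gives 5.5P = 357.5, so P* = $65 and Q* = 310.
With the tax collected from consumers, demand (in seller-price terms) shifts: Qd = 342.5 − 0.5(P + 22).
New equilibrium: consumers pay $85, suppliers receive $63, Q = 300. (Wedge: Pb − Ps = 22.)
Quantity falls by |ΔQ| = |310 − 300| = 10.
DWL = ½ · t · |ΔQ| = ½ · 22 · 10 = $110.

Deadweight loss = $110 thousand.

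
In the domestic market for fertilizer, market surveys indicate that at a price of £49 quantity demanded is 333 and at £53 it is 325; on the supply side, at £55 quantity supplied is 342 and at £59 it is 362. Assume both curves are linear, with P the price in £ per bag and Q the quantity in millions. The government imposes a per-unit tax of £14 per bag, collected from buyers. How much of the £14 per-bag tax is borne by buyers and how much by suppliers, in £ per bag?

Buyers bear £10 per bag; suppliers bear £4 per bag.

Demand slope: (325 − 333)/(53 − 49) = -2, so Qd = 431 − 2P.
Supply slope: (362 − 342)/(59 − 55) = 5, so Qs = 5P + 67.
Without the tax, 431 − 2P = 5P + 67 gives 7P = 364, so P* = £52 and Q* = 327.
With the tax collected from buyers, demand (in seller-price terms) shifts: Qd = 431 − 2(P + 14).
New equilibrium: buyers pay £62, suppliers receive £48, Q = 307. (Wedge: Pb − Ps = 14.)
Burden on buyers: £10; on suppliers: £4. (They sum to £14.)
The less price-elastic side of the market bears the larger share of a per-unit tax.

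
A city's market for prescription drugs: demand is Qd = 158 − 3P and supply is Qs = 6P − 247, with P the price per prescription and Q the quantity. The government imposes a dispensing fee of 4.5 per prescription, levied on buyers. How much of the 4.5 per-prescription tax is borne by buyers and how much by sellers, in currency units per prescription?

Before the tax: set 158 − 3P = 6P − 247 → P* = 45, Q* = 23.
With the tax collected from buyers, demand (in seller-price terms) shifts: Qd = 158 − 3(P + 4.5).
New equilibrium: buyers pay 48, sellers receive 43.5, Q = 14. (Wedge: Pb − Ps = 4.5.)
Burden on buyers: 3; on sellers: 1.5. (They sum to 4.5.)
The less price-elastic side of the market bears the larger share of a per-unit tax.

Buyers bear 3 per prescription; sellers bear 1.5 per prescription.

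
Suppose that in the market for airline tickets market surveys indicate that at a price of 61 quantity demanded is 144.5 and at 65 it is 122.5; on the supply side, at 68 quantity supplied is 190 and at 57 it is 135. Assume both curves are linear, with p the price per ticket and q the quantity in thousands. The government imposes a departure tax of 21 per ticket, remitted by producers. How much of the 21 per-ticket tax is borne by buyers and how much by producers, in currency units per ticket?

Buyers bear 10 per ticket; producers bear 11 per ticket.

Demand slope: (122.5 − 144.5)/(65 − 61) = -5.5, so qd = 480 − 5.5p.
Supply slope: (135 − 190)/(57 − 68) = 5, so qs = 5p − 150.
Before the tax: set 480 − 5.5p = 5p − 150 → p* = 60, q* = 150.
With the tax collected from producers, supply shifts: qs = 5(p − 21) − 150.
Solving gives q = 95 with buyers paying 70 and producers receiving 49 (the 21 wedge).
Burden on buyers: 10; on producers: 11. (They sum to 21.)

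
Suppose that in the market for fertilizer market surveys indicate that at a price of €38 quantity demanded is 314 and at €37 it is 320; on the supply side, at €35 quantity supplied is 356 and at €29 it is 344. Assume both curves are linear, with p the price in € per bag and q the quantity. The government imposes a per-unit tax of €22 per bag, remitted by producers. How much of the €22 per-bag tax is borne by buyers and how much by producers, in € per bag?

Buyers bear €5.5 per bag; producers bear €16.5 per bag.

Demand slope: (320 − 314)/(37 − 38) = -6, so qd = 542 − 6p.
Supply slope: (344 − 356)/(29 − 35) = 2, so qs = 2p + 286.
Before the tax: set 542 − 6p = 2p + 286 → p* = €32, q* = 350.
With the tax collected from producers, supply shifts: qs = 2(p − 22) + 286.
Solving gives q = 317 with buyers paying €37.5 and producers receiving €15.5 (the €22 wedge).
Burden on buyers: €5.5; on producers: €16.5. (They sum to €22.)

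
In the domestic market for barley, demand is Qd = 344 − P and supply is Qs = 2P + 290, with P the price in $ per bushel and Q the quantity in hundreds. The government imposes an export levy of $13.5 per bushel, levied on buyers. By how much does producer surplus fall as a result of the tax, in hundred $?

Producer surplus falls by $1446.75 hundred.

Without the tax, 344 − P = 2P + 290 gives 3P = 54, so P* = $18 and Q* = 326.
With the tax collected from buyers, demand (in seller-price terms) shifts: Qd = 344 − (P + 13.5).
New equilibrium: buyers pay $27, sellers receive $13.5, Q = 317. (Wedge: Pb − Ps = 13.5.)
ΔPS is the trapezoid between Q = 317 and Q = 326 of height $4.5: ½ · (326 + 317) · 4.5 = $1446.75.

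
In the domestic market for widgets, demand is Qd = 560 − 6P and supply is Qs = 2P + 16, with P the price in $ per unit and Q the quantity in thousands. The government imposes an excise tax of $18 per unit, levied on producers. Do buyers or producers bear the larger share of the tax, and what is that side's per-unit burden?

Producers bear the larger share: $13.5 per unit.

Without the tax, 560 − 6P = 2P + 16 gives 8P = 544, so P* = $68 and Q* = 152.
With the tax collected from producers, supply shifts: Qs = 2(P − 18) + 16.
New equilibrium: buyers pay $72.5, producers receive $54.5, Q = 125. (Wedge: Pb − Ps = 18.)
Per-unit burden: buyers $4.5, producers $13.5.
Producers take the larger share because supply is less price-elastic here (demand slope 6 vs supply slope 2).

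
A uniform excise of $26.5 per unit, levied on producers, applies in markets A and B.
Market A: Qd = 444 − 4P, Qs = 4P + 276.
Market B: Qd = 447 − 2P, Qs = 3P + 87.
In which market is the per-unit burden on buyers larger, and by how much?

Market A: pre-tax P* = $21, Q* = 360; post-tax Q = 307; per-unit burden on buyers = $13.25.
Market B: pre-tax P* = $72, Q* = 303; post-tax Q = 271.2; per-unit burden on buyers = $15.9.
Difference: $13.25 vs $15.9 → market B is larger by $2.65.

Market B, by $2.65.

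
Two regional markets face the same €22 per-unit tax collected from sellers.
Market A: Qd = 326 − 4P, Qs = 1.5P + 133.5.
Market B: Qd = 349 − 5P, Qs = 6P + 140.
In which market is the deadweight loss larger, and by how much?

Market A: pre-tax P* = €35, Q* = 186; post-tax Q = 162; deadweight loss = €264.
Market B: pre-tax P* = €19, Q* = 254; post-tax Q = 194; deadweight loss = €660.
Difference: €264 vs €660 → market B is larger by €396.

Market B, by €396.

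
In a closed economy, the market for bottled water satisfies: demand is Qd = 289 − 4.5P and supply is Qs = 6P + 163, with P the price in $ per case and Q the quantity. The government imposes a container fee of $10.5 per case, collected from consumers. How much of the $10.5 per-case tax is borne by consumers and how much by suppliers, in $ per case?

Consumers bear $6 per case; suppliers bear $4.5 per case.

Without the tax, 289 − 4.5P = 6P + 163 gives 10.5P = 126, so P* = $12 and Q* = 235.
With the tax collected from consumers, demand (in seller-price terms) shifts: Qd = 289 − 4.5(P + 10.5).
New equilibrium: consumers pay $18, suppliers receive $7.5, Q = 208. (Wedge: Pb − Ps = 10.5.)
Burden on consumers: $6; on suppliers: $4.5. (They sum to $10.5.)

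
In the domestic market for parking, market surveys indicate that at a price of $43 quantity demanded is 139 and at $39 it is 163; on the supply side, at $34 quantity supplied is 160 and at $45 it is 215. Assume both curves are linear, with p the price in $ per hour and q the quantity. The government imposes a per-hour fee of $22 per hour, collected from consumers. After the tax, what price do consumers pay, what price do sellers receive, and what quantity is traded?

Consumers pay $47; sellers receive $25; quantity = 115.

Demand slope: (163 − 139)/(39 − 43) = -6, so qd = 397 − 6p.
Supply slope: (215 − 160)/(45 − 34) = 5, so qs = 5p − 10.
Without the tax, 397 − 6p = 5p − 10 gives 11p = 407, so p* = $37 and q* = 175.
With the tax collected from consumers, demand (in seller-price terms) shifts: qd = 397 − 6(p + 22).
Solving gives q = 115 with consumers paying $47 and sellers receiving $25 (the $22 wedge).
The less price-elastic side of the market bears the larger share of a per-unit tax.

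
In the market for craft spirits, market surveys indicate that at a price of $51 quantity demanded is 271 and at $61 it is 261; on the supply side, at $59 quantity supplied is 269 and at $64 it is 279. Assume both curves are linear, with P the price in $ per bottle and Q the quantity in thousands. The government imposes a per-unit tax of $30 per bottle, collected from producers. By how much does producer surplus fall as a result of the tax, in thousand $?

Demand slope: (261 − 271)/(61 − 51) = -1, so Qd = 322 − P.
Supply slope: (279 − 269)/(64 − 59) = 2, so Qs = 2P + 151.
Before the tax: set 322 − P = 2P + 151 → P* = $57, Q* = 265.
With the tax collected from producers, supply shifts: Qs = 2(P − 30) + 151.
New equilibrium: buyers pay $77, producers receive $47, Q = 245. (Wedge: Pb − Ps = 30.)
ΔPS is the trapezoid between Q = 245 and Q = 265 of height $10: ½ · (265 + 245) · 10 = $2550.

Producer surplus falls by $2550 thousand.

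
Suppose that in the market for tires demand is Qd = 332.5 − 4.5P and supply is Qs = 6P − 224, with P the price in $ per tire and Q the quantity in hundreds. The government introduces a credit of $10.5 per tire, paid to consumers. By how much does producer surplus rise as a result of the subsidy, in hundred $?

Before the subsidy: set 332.5 − 4.5P = 6P − 224 → P* = $53, Q* = 94.
With a per-unit subsidy paid to consumers, each effectively pays P − 10.5, so demand becomes Qd = 332.5 − 4.5(P − 10.5).
New equilibrium: consumers pay $47, suppliers receive $57.5, Q = 121. (Wedge: Pb − Ps = −10.5.)
ΔPS is the trapezoid between Q = 121 and Q = 94 of height $4.5: ½ · (94 + 121) · 4.5 = $483.75.

Producer surplus rises by $483.75 hundred.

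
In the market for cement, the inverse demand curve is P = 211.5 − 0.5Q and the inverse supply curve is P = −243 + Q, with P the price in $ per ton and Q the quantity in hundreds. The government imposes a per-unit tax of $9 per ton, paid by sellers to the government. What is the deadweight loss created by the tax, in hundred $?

Rewrite in direct form: Qd = 423 − 2P and Qs = P + 243.
Without the tax, 423 − 2P = P + 243 gives 3P = 180, so P* = $60 and Q* = 303.
With the tax collected from sellers, supply shifts: Qs = (P − 9) + 243.
Solving gives Q = 297 with consumers paying $63 and sellers receiving $54 (the $9 wedge).
Quantity falls by |ΔQ| = |303 − 297| = 6.
DWL = ½ · t · |ΔQ| = ½ · 9 · 6 = $27.

Deadweight loss = $27 hundred.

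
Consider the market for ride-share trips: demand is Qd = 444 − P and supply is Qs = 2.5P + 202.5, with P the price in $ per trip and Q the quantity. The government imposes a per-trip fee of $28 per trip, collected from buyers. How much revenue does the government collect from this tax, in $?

Before the tax: set 444 − P = 2.5P + 202.5 → P* = $69, Q* = 375.
With the tax collected from buyers, demand (in seller-price terms) shifts: Qd = 444 − (P + 28).
Solving gives Q = 355 with buyers paying $89 and producers receiving $61 (the $28 wedge).
Revenue = t · Q = 28 · 355 = $9940.

Tax revenue = $9940.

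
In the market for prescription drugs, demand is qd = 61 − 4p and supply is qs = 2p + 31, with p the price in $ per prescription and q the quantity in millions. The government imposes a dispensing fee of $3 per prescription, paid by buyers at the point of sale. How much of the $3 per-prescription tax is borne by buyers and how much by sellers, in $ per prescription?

Before the tax: set 61 − 4p = 2p + 31 → p* = $5, q* = 41.
With the tax collected from buyers, demand (in seller-price terms) shifts: qd = 61 − 4(p + 3).
New equilibrium: buyers pay $6, sellers receive $3, q = 37. (Wedge: pb − ps = 3.)
Burden on buyers: $1; on sellers: $2. (They sum to $3.)

Buyers bear $1 per prescription; sellers bear $2 per prescription.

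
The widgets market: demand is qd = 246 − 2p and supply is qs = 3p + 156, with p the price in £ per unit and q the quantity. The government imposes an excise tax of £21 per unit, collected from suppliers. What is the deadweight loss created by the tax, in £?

Deadweight loss = £264.6.

Without the tax, 246 − 2p = 3p + 156 gives 5p = 90, so p* = £18 and q* = 210.
With the tax collected from suppliers, supply shifts: qs = 3(p − 21) + 156.
New equilibrium: buyers pay £30.6, suppliers receive £9.6, q = 184.8. (Wedge: pb − ps = 21.)
Quantity falls by |ΔQ| = |210 − 184.8| = 25.2.
DWL = ½ · t · |ΔQ| = ½ · 21 · 25.2 = £264.6.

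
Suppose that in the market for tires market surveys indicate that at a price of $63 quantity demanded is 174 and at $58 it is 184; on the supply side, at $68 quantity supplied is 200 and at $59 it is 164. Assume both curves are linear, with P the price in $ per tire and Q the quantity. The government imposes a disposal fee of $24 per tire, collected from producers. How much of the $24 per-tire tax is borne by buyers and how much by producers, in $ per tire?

Buyers bear $16 per tire; producers bear $8 per tire.

Demand slope: (184 − 174)/(58 − 63) = -2, so Qd = 300 − 2P.
Supply slope: (164 − 200)/(59 − 68) = 4, so Qs = 4P − 72.
Without the tax, 300 − 2P = 4P − 72 gives 6P = 372, so P* = $62 and Q* = 176.
With the tax collected from producers, supply shifts: Qs = 4(P − 24) − 72.
New equilibrium: buyers pay $78, producers receive $54, Q = 144. (Wedge: Pb − Ps = 24.)
Burden on buyers: $16; on producers: $8. (They sum to $24.)
The less price-elastic side of the market bears the larger share of a per-unit tax.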